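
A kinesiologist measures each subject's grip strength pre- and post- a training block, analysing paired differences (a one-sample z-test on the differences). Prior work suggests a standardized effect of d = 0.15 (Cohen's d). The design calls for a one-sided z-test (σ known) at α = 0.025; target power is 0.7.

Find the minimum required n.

Set Φ(δ − 1.960) = 0.7; then δ − 1.960 = Φ⁻¹(0.7) = 0.524, giving δ = 2.484.
δ = d·√n ⇒ n = (δ/d)² = (2.484 / 0.15)² = 274.31.
Rounding up, n = 275.

n = 275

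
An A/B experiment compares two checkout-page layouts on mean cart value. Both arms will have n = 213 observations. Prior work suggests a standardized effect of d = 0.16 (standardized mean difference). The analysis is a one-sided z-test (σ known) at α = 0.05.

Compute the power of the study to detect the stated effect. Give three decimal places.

Noncentrality parameter: δ = d·√(n/2) = 0.16 × √(213/2) = 1.6512
Critical value for a one-sided test at α = 0.05: z_α = 1.645.
Power = P(Z > 1.645 − δ) = Φ(0.006) = 0.5025.

Power ≈ 0.503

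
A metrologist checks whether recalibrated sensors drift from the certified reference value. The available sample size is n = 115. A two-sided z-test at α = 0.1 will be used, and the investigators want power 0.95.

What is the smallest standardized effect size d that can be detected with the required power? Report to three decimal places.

d ≈ 0.307

Required noncentrality: δ = z_{0.05} + z_{0.05} = 1.645 + 1.645 = 3.290.
(The second rejection-region term Φ(−δ − z_{α/2}) is negligible and dropped.)
δ = d·√n ⇒ d = δ/√n = 3.290/√115 = 0.3068.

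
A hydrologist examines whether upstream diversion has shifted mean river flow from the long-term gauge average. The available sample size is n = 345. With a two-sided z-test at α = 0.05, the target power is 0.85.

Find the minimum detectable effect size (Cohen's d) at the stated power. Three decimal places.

d ≈ 0.161

Required noncentrality: δ = z_{0.025} + z_{0.15} = 1.960 + 1.036 = 2.996.
(The second rejection-region term Φ(−δ − z_{α/2}) is negligible and dropped.)
δ = d·√n ⇒ d = δ/√n = 2.996/√345 = 0.1613.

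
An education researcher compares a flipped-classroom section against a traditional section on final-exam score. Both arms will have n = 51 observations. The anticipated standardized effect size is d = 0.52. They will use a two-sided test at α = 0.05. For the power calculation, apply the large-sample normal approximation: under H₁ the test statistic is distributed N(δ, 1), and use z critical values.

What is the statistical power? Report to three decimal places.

Power ≈ 0.747

Noncentrality parameter: δ = d·√(n/2) = 0.52 × √(51/2) = 2.6259
Critical value for a two-sided test at α = 0.05: z_{α/2} = 1.960.
Power = Φ(δ − 1.960) + Φ(−δ − 1.960) = Φ(0.666) + Φ(-4.586) = 0.7473 + 0.0000 = 0.7473.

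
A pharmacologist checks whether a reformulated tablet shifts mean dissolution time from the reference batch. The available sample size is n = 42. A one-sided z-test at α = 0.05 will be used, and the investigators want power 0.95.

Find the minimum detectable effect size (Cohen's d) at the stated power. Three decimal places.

d ≈ 0.508

Required noncentrality: δ = z_{0.05} + z_{0.05} = 1.645 + 1.645 = 3.290.
δ = d·√n ⇒ d = δ/√n = 3.290/√42 = 0.5076.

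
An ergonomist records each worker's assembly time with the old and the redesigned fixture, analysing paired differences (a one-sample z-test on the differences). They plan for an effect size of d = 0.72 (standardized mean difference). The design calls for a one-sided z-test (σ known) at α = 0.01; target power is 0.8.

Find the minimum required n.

n = 20

Set Φ(δ − 2.326) = 0.8; then δ − 2.326 = Φ⁻¹(0.8) = 0.842, giving δ = 3.168.
δ = d·√n ⇒ n = (δ/d)² = (3.168 / 0.72)² = 19.36.
Round up to the next whole unit.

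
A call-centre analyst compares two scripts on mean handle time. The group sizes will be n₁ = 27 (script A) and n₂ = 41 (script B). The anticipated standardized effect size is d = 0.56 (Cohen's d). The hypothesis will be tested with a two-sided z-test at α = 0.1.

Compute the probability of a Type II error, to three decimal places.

β ≈ 0.269

Noncentrality parameter: λ = d / √(1/n₁ + 1/n₂) = 0.56 / √(1/27 + 1/41) = 2.2595
Critical value for a two-sided test at α = 0.1: z_{α/2} = 1.645.
Power = Φ(λ − 1.645) + Φ(−λ − 1.645) = Φ(0.615) + Φ(-3.904) = 0.7306 + 0.0000 = 0.7306.
Type II error: β = 1 − power = 1 − 0.7306 = 0.2694.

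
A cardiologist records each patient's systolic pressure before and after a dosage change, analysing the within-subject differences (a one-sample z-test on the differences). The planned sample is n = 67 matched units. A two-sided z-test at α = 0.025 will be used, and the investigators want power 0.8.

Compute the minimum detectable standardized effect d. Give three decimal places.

Required noncentrality: δ = z_{0.0125} + z_{0.20} = 2.241 + 0.842 = 3.083.
(The second rejection-region term Φ(−δ − z_{α/2}) is negligible and dropped.)
δ = d·√n ⇒ d = δ/√n = 3.083/√67 = 0.3767.

d ≈ 0.377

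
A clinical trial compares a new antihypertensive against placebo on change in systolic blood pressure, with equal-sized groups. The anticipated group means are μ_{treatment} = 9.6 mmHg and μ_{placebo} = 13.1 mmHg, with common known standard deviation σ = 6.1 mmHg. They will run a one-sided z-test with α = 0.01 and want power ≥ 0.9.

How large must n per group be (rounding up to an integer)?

Standardized effect: d = |μ_{treatment} − μ_{placebo}| / σ = |9.6 − 13.1| / 6.1 = 0.5738
For power 0.9 need Φ(δ − z_{0.01}) = 0.9, so δ = z_{0.01} + z_{0.10} = 2.326 + 1.282 = 3.608.
δ = d·√(n/2) ⇒ n = 2(δ/d)² = 2 × (3.608 / 0.5738)² = 79.08.
Round up to the next whole unit.

n = 80 per group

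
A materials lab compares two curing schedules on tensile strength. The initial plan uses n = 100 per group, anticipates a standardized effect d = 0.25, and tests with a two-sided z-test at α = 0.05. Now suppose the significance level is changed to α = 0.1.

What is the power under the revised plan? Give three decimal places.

δ = d·√(n/2) = 0.25 × √(100/2) = 1.7678 (unchanged). New critical value: z_{0.05} = 1.645.
Revised power = Φ(δ − 1.645) + Φ(−δ − 1.645) = Φ(0.123) + Φ(-3.413) = 0.5489 + 0.0003 = 0.5492.

Power ≈ 0.549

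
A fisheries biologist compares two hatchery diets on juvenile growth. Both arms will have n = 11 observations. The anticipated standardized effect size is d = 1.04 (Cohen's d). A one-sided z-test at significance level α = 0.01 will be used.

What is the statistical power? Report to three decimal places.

Noncentrality parameter: δ = d·√(n/2) = 1.04 × √(11/2) = 2.4390
One-sided α = 0.01 → critical value z_{0.01} = 2.326.
Power = P(Z > 2.326 − δ) = Φ(0.113) = 0.5449.

Power ≈ 0.545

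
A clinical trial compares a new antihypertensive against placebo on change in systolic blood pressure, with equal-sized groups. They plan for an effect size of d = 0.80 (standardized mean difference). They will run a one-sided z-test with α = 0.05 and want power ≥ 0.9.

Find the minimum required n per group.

Set Φ(δ − 1.645) = 0.9; then δ − 1.645 = Φ⁻¹(0.9) = 1.282, giving δ = 2.926.
δ = d·√(n/2) ⇒ n = 2(δ/d)² = 2 × (2.926 / 0.80)² = 26.76.
Round up to the next whole unit.

n = 27 per group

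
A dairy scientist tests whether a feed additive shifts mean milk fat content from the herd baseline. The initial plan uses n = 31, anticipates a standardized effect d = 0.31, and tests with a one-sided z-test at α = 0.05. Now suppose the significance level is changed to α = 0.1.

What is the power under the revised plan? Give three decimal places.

δ = d·√n = 0.31 × √31 = 1.7260 (unchanged). New critical value: z_{0.1} = 1.282.
Revised power = Φ(δ − 1.282) = Φ(0.444) = 0.6716.

Power ≈ 0.672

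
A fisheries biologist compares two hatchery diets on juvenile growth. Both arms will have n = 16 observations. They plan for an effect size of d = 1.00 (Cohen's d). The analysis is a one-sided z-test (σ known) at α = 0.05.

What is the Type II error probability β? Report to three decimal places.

Noncentrality parameter: δ = d·√(n/2) = 1.00 × √(16/2) = 2.8284
Critical value for a one-sided test at α = 0.05: z_α = 1.645.
Power = Φ(δ − 1.645) = Φ(1.184) = 0.8817.
Type II error: β = 1 − power = 1 − 0.8817 = 0.1183.

β ≈ 0.118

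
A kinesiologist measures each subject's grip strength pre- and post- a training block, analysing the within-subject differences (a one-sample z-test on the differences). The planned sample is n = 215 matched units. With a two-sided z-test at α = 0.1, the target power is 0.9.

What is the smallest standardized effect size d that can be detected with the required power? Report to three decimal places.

d ≈ 0.200

Need Φ(δ − 1.645) = 0.9, so δ = 1.645 + 1.282 = 2.926.
(The second rejection-region term Φ(−δ − z_{α/2}) is negligible and dropped.)
δ = d·√n ⇒ d = δ/√n = 2.926/√215 = 0.1996.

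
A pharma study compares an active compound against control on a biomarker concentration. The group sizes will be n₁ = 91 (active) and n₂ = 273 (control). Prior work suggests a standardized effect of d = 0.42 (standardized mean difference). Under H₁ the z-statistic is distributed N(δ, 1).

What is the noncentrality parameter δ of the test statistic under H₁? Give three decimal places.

δ ≈ 3.470

The noncentrality parameter scales effect size by the design's sample-size factor: δ = d / √(1/n₁ + 1/n₂) = 0.42 / √(1/91 + 1/273) = 3.4698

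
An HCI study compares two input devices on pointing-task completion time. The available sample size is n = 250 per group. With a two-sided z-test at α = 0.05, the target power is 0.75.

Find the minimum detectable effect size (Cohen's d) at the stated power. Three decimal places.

Need Φ(δ − 1.960) = 0.75, so δ = 1.960 + 0.674 = 2.634.
(Lower-tail contribution to power is negligible for δ > 0.)
δ = d·√(n/2) ⇒ d = δ/√(n/2) = 2.634/√(250/2) = 0.2356.

d ≈ 0.236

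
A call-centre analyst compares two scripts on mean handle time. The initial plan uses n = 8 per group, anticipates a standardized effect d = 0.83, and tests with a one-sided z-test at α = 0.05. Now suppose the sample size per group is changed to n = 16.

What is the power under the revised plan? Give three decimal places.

Power ≈ 0.759

With n = 16 per group: δ = d·√(n/2) = 0.83 × √(16/2) = 2.3476. Critical value z_{0.05} = 1.645.
Revised power = P(Z > 1.645 − δ) = Φ(0.703) = 0.7589.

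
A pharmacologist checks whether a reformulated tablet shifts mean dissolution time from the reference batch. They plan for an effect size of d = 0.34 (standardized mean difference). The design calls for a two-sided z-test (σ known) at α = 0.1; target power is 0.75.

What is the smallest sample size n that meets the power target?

Set Φ(δ − 1.645) = 0.75; then δ − 1.645 = Φ⁻¹(0.75) = 0.674, giving δ = 2.319.
(For δ > 0 the lower-tail rejection region contributes negligibly to power, so the one-term inversion is standard.)
δ = d·√n ⇒ n = (δ/d)² = (2.319 / 0.34)² = 46.53.
Rounding up, n = 47.

n = 47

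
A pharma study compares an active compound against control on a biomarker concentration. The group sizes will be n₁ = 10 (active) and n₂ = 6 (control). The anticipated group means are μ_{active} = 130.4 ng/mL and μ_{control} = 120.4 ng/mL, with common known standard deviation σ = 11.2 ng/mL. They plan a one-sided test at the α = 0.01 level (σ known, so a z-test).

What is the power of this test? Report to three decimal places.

Power ≈ 0.275

Standardized effect: d = |μ_{active} − μ_{control}| / σ = |130.4 − 120.4| / 11.2 = 0.8929
Noncentrality parameter: δ = d / √(1/n₁ + 1/n₂) = 0.8929 / √(1/10 + 1/6) = 1.7290
One-sided α = 0.01 → critical value z_{0.01} = 2.326.
Power = P(Z > 2.326 − δ) = Φ(-0.597) = 0.2751.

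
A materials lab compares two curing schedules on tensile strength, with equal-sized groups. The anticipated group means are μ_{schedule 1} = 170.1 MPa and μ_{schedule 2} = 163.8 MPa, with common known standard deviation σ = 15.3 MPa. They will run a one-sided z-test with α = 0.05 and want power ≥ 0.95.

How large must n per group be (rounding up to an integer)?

Standardized effect: d = |μ_{schedule 1} − μ_{schedule 2}| / σ = |170.1 − 163.8| / 15.3 = 0.4118
For power 0.95 need Φ(δ − z_{0.05}) = 0.95, so δ = z_{0.05} + z_{0.05} = 1.645 + 1.645 = 3.290.
δ = d·√(n/2) ⇒ n = 2(δ/d)² = 2 × (3.290 / 0.4118)² = 127.66.
Rounding up, n = 128 per group.

n = 128 per group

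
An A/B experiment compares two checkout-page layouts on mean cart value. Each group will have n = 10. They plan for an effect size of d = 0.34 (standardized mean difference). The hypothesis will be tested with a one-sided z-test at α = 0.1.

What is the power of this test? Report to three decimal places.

Noncentrality parameter: δ = d·√(n/2) = 0.34 × √(10/2) = 0.7603
One-sided α = 0.1 → critical value z_{0.1} = 1.282.
Power = P(Z > 1.282 − δ) = Φ(-0.521) = 0.3011.

Power ≈ 0.301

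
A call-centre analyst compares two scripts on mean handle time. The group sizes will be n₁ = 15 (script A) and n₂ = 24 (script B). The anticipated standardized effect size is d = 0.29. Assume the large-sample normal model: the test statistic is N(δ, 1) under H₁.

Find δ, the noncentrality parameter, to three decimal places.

δ ≈ 0.881

The noncentrality parameter scales effect size by the design's sample-size factor: δ = d / √(1/n₁ + 1/n₂) = 0.29 / √(1/15 + 1/24) = 0.8811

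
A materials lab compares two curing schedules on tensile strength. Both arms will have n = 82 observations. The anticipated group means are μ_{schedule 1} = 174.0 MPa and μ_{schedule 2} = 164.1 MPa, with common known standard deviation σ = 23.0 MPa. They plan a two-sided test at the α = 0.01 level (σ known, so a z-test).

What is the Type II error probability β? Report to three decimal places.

β ≈ 0.428

Standardized effect: d = |μ_{schedule 1} − μ_{schedule 2}| / σ = |174.0 − 164.1| / 23.0 = 0.4304
Noncentrality parameter: δ = d·√(n/2) = 0.4304 × √(82/2) = 2.7561
Critical value for a two-sided test at α = 0.01: z_{α/2} = 2.576.
Power = Φ(δ − 2.576) + Φ(−δ − 2.576) = Φ(0.180) + Φ(-5.332) = 0.5715 + 0.0000 = 0.5715.
Type II error: β = 1 − power = 1 − 0.5715 = 0.4285.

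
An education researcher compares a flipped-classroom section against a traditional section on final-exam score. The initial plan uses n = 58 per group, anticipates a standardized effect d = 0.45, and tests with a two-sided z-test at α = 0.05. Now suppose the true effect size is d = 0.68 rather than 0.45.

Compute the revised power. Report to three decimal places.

With d = 0.68: δ = d·√(n/2) = 0.68 × √(58/2) = 3.6619. Critical value z_{0.025} = 1.960.
Revised power = Φ(δ − 1.960) + Φ(−δ − 1.960) = Φ(1.702) + Φ(-5.622) = 0.9556 + 0.0000 = 0.9556.

Power ≈ 0.956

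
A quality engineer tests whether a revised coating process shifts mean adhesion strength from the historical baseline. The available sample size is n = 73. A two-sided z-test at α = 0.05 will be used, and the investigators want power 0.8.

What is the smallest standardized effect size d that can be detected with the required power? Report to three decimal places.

Required noncentrality: δ = z_{0.025} + z_{0.20} = 1.960 + 0.842 = 2.802.
(The second rejection-region term Φ(−δ − z_{α/2}) is negligible and dropped.)
δ = d·√n ⇒ d = δ/√n = 2.802/√73 = 0.3279.

d ≈ 0.328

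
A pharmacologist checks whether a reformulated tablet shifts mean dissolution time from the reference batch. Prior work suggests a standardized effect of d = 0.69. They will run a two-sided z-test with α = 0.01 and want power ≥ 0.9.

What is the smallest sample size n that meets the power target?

n = 32

For power 0.9 need Φ(δ − z_{0.005}) = 0.9, so δ = z_{0.005} + z_{0.10} = 2.576 + 1.282 = 3.857.
(The Φ(−δ − z_{α/2}) term is vanishingly small for δ > 0 and is dropped in the standard sample-size formula.)
δ = d·√n ⇒ n = (δ/d)² = (3.857 / 0.69)² = 31.25.
Rounding up, n = 32.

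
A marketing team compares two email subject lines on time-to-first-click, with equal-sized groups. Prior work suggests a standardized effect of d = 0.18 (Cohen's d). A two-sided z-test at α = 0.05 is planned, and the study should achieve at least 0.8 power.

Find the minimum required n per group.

n = 485 per group

Set Φ(δ − 1.960) = 0.8; then δ − 1.960 = Φ⁻¹(0.8) = 0.842, giving δ = 2.802.
(Ignoring the negligible lower-tail rejection probability gives the usual closed-form inversion.)
δ = d·√(n/2) ⇒ n = 2(δ/d)² = 2 × (2.802 / 0.18)² = 484.50.
Rounding up, n = 485 per group.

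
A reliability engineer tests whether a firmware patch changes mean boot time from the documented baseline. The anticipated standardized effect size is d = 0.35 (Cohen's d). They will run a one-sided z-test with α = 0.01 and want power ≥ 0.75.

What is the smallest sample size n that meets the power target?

For power 0.75 need Φ(δ − z_{0.01}) = 0.75, so δ = z_{0.01} + z_{0.25} = 2.326 + 0.674 = 3.001.
δ = d·√n ⇒ n = (δ/d)² = (3.001 / 0.35)² = 73.51.
Rounding up, n = 74.

n = 74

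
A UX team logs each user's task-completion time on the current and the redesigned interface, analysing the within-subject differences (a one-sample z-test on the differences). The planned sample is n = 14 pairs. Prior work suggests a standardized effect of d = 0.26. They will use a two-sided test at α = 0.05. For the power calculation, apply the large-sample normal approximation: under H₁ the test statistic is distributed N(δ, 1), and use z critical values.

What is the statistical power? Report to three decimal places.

Noncentrality parameter: δ = d·√n = 0.26 × √14 = 0.9728
Critical value for a two-sided test at α = 0.05: z_{α/2} = 1.960.
Power = Φ(δ − 1.960) + Φ(−δ − 1.960) = Φ(-0.987) + Φ(-2.933) = 0.1618 + 0.0017 = 0.1635.

Power ≈ 0.163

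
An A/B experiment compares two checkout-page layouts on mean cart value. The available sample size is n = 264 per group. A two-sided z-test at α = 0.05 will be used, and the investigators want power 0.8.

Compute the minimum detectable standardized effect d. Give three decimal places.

d ≈ 0.244

Required noncentrality: δ = z_{0.025} + z_{0.20} = 1.960 + 0.842 = 2.802.
(The second rejection-region term Φ(−δ − z_{α/2}) is negligible and dropped.)
δ = d·√(n/2) ⇒ d = δ/√(n/2) = 2.802/√(264/2) = 0.2438.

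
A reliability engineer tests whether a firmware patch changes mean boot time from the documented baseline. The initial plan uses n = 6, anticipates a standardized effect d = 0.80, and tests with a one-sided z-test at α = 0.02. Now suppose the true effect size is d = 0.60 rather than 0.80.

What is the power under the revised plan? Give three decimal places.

Power ≈ 0.280

With d = 0.60: δ = d·√n = 0.60 × √6 = 1.4697. Critical value z_{0.02} = 2.054.
Revised power = P(Z > 2.054 − δ) = Φ(-0.584) = 0.2796.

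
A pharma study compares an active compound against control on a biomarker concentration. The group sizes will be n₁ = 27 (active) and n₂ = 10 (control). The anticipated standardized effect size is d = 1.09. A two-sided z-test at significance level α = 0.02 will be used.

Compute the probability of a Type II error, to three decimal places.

Noncentrality parameter: δ = d / √(1/n₁ + 1/n₂) = 1.09 / √(1/27 + 1/10) = 2.9445
Two-sided α = 0.02 → critical value z_{0.01} = 2.326.
Power = Φ(δ − 2.326) + Φ(−δ − 2.326) = Φ(0.618) + Φ(-5.271) = 0.7318 + 0.0000 = 0.7318.
Type II error: β = 1 − power = 1 − 0.7318 = 0.2682.

β ≈ 0.268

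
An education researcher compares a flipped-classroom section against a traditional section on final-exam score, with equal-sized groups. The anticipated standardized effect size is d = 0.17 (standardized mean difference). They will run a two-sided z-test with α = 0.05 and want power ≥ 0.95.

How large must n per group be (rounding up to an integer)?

n = 900 per group

Set Φ(δ − 1.960) = 0.95; then δ − 1.960 = Φ⁻¹(0.95) = 1.645, giving δ = 3.605.
(Ignoring the negligible lower-tail rejection probability gives the usual closed-form inversion.)
δ = d·√(n/2) ⇒ n = 2(δ/d)² = 2 × (3.605 / 0.17)² = 899.29.
Rounding up, n = 900 per group.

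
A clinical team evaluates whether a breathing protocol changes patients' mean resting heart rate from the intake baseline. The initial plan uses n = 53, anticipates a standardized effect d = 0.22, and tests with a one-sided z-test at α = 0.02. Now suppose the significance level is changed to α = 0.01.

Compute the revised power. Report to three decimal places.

δ = d·√n = 0.22 × √53 = 1.6016 (unchanged). New critical value: z_{0.01} = 2.326.
Revised power = Φ(δ − 2.326) = Φ(-0.725) = 0.2343.

Power ≈ 0.234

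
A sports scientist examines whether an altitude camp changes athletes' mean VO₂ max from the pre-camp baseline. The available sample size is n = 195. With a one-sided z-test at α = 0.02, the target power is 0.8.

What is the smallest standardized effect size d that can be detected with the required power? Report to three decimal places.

d ≈ 0.207

Required noncentrality: δ = z_{0.02} + z_{0.20} = 2.054 + 0.842 = 2.895.
δ = d·√n ⇒ d = δ/√n = 2.895/√195 = 0.2073.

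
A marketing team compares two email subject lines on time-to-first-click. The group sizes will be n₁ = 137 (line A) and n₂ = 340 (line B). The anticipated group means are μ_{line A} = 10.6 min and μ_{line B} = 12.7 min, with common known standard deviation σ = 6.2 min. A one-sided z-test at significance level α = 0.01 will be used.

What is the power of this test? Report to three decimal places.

Standardized effect: d = |μ_{line A} − μ_{line B}| / σ = |10.6 − 12.7| / 6.2 = 0.3387
Noncentrality parameter: λ = d / √(1/n₁ + 1/n₂) = 0.3387 / √(1/137 + 1/340) = 3.3471
Critical value for a one-sided test at α = 0.01: z_α = 2.326.
Power = P(Z > 2.326 − λ) = Φ(1.021) = 0.8463.

Power ≈ 0.846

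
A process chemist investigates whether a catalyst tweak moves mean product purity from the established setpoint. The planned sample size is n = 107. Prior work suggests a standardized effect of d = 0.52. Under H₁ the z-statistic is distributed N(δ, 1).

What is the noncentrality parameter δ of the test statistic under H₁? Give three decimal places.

δ = d·√n = 0.52 × √107 = 5.3789

δ ≈ 5.379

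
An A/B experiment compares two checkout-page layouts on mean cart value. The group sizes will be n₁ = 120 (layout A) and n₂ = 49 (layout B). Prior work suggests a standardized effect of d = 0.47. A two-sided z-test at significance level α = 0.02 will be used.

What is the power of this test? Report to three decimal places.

Noncentrality parameter: δ = d / √(1/n₁ + 1/n₂) = 0.47 / √(1/120 + 1/49) = 2.7723
Two-sided α = 0.02 → critical value z_{0.01} = 2.326.
Power = Φ(δ − 2.326) + Φ(−δ − 2.326) = Φ(0.446) + Φ(-5.099) = 0.6722 + 0.0000 = 0.6722.

Power ≈ 0.672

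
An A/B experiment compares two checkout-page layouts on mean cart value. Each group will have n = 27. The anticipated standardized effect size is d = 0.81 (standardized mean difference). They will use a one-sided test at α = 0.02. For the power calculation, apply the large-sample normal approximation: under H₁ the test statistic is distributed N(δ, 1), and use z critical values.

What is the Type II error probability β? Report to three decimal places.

Noncentrality parameter: δ = d·√(n/2) = 0.81 × √(27/2) = 2.9761
Critical value for a one-sided test at α = 0.02: z_α = 2.054.
Power = P(Z > 2.054 − δ) = Φ(0.922) = 0.8218.
Type II error: β = 1 − power = 1 − 0.8218 = 0.1782.

β ≈ 0.178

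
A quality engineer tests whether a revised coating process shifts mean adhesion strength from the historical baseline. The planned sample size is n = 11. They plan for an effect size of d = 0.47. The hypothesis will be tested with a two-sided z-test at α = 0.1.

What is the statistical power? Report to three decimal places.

Power ≈ 0.466

Noncentrality parameter: δ = d·√n = 0.47 × √11 = 1.5588
Two-sided α = 0.1 → critical value z_{0.05} = 1.645.
Power = Φ(δ − 1.645) + Φ(−δ − 1.645) = Φ(-0.086) + Φ(-3.204) = 0.4657 + 0.0007 = 0.4664.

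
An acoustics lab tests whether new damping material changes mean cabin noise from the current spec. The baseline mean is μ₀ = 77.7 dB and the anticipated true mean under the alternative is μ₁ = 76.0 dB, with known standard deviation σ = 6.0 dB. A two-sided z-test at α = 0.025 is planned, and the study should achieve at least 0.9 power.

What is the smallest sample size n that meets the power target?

Standardized effect: d = |μ₁ − μ₀| / σ = |76.0 − 77.7| / 6.0 = 0.2833
For power 0.9 need Φ(δ − z_{0.0125}) = 0.9, so δ = z_{0.0125} + z_{0.10} = 2.241 + 1.282 = 3.523.
(Ignoring the negligible lower-tail rejection probability gives the usual closed-form inversion.)
δ = d·√n ⇒ n = (δ/d)² = (3.523 / 0.2833)² = 154.60.
Rounding up, n = 155.

n = 155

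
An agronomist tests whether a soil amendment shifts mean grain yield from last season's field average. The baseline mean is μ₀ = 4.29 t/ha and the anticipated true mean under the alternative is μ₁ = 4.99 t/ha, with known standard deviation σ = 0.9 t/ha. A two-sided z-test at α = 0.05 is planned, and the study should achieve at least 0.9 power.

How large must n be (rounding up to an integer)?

n = 18

Standardized effect: d = |μ₁ − μ₀| / σ = |4.99 − 4.29| / 0.9 = 0.7778
For power 0.9 need Φ(δ − z_{0.025}) = 0.9, so δ = z_{0.025} + z_{0.10} = 1.960 + 1.282 = 3.242.
(The Φ(−δ − z_{α/2}) term is vanishingly small for δ > 0 and is dropped in the standard sample-size formula.)
δ = d·√n ⇒ n = (δ/d)² = (3.242 / 0.7778)² = 17.37.
Rounding up, n = 18.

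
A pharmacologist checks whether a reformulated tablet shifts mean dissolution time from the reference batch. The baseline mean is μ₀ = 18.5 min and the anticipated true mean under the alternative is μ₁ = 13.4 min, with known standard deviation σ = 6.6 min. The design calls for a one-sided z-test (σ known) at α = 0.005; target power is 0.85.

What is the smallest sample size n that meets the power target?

n = 22

Standardized effect: d = |μ₁ − μ₀| / σ = |13.4 − 18.5| / 6.6 = 0.7727
Set Φ(δ − 2.576) = 0.85; then δ − 2.576 = Φ⁻¹(0.85) = 1.036, giving δ = 3.612.
δ = d·√n ⇒ n = (δ/d)² = (3.612 / 0.7727)² = 21.85.
Round up to the next whole unit.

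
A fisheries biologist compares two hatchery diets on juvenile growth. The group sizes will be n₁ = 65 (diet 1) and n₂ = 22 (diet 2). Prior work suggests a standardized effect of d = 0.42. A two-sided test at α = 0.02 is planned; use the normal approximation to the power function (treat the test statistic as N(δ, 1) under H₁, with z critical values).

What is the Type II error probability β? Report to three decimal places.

Noncentrality parameter: δ = d / √(1/n₁ + 1/n₂) = 0.42 / √(1/65 + 1/22) = 1.7028
Two-sided α = 0.02 → critical value z_{0.01} = 2.326.
Power = Φ(δ − 2.326) + Φ(−δ − 2.326) = Φ(-0.624) + Φ(-4.029) = 0.2665 + 0.0000 = 0.2665.
Type II error: β = 1 − power = 1 − 0.2665 = 0.7335.

β ≈ 0.734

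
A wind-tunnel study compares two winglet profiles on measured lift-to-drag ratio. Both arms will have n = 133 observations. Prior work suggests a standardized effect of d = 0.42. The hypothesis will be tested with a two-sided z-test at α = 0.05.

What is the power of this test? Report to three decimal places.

Power ≈ 0.929

Noncentrality parameter: δ = d·√(n/2) = 0.42 × √(133/2) = 3.4250
Two-sided α = 0.05 → critical value z_{0.025} = 1.960.
Power = Φ(δ − 1.960) + Φ(−δ − 1.960) = Φ(1.465) + Φ(-5.385) = 0.9285 + 0.0000 = 0.9285.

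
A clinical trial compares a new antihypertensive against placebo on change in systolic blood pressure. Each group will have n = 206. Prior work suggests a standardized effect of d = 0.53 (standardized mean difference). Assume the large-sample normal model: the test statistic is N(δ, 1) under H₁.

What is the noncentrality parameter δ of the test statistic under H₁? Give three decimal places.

The noncentrality parameter scales effect size by the design's sample-size factor: δ = d·√(n/2) = 0.53 × √(206/2) = 5.3789

δ ≈ 5.379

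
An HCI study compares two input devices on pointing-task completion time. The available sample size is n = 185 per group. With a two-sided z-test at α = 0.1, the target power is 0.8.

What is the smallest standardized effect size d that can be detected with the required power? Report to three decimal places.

Required noncentrality: δ = z_{0.05} + z_{0.20} = 1.645 + 0.842 = 2.486.
(The second rejection-region term Φ(−δ − z_{α/2}) is negligible and dropped.)
δ = d·√(n/2) ⇒ d = δ/√(n/2) = 2.486/√(185/2) = 0.2585.

d ≈ 0.259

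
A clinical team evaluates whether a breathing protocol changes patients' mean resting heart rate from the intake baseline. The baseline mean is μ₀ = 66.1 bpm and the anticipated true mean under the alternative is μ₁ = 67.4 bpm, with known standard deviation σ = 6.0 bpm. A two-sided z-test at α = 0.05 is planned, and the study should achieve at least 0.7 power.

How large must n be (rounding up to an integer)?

n = 132

Standardized effect: d = |μ₁ − μ₀| / σ = |67.4 − 66.1| / 6.0 = 0.2167
Set Φ(δ − 1.960) = 0.7; then δ − 1.960 = Φ⁻¹(0.7) = 0.524, giving δ = 2.484.
(The Φ(−δ − z_{α/2}) term is vanishingly small for δ > 0 and is dropped in the standard sample-size formula.)
δ = d·√n ⇒ n = (δ/d)² = (2.484 / 0.2167)² = 131.48.
Rounding up, n = 132.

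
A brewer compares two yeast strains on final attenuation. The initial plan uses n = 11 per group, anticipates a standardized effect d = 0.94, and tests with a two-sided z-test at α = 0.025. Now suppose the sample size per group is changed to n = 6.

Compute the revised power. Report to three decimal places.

With n = 6 per group: δ = d·√(n/2) = 0.94 × √(6/2) = 1.6281. Critical value z_{0.0125} = 2.241.
Revised power = Φ(δ − 2.241) + Φ(−δ − 2.241) = Φ(-0.613) + Φ(-3.870) = 0.2698 + 0.0001 = 0.2699.

Power ≈ 0.270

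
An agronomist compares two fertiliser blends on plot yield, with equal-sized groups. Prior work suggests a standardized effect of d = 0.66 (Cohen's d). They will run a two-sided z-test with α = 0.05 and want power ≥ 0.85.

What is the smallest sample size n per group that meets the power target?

n = 42 per group

Set Φ(δ − 1.960) = 0.85; then δ − 1.960 = Φ⁻¹(0.85) = 1.036, giving δ = 2.996.
(Ignoring the negligible lower-tail rejection probability gives the usual closed-form inversion.)
δ = d·√(n/2) ⇒ n = 2(δ/d)² = 2 × (2.996 / 0.66)² = 41.22.
Round up to the next whole unit.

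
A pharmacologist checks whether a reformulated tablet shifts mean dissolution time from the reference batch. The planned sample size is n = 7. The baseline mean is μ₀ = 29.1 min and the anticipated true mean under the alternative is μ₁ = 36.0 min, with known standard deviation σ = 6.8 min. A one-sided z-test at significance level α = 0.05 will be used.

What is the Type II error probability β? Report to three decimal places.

Standardized effect: d = |μ₁ − μ₀| / σ = |36.0 − 29.1| / 6.8 = 1.0147
Noncentrality parameter: δ = d·√n = 1.0147 × √7 = 2.6847
Critical value for a one-sided test at α = 0.05: z_α = 1.645.
Power = P(Z > 1.645 − δ) = Φ(1.040) = 0.8508.
Type II error: β = 1 − power = 1 − 0.8508 = 0.1492.

β ≈ 0.149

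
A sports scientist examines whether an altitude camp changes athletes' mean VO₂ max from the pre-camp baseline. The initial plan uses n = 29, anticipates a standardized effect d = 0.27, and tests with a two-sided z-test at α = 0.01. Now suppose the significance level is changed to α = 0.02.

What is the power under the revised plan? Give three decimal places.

Power ≈ 0.192

δ = d·√n = 0.27 × √29 = 1.4540 (unchanged). New critical value: z_{0.01} = 2.326.
Revised power = Φ(δ − 2.326) + Φ(−δ − 2.326) = Φ(-0.872) + Φ(-3.780) = 0.1915 + 0.0001 = 0.1916.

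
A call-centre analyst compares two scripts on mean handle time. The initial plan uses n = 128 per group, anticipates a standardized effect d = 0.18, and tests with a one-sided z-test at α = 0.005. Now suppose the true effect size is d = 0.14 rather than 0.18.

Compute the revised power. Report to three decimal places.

Power ≈ 0.073

With d = 0.14: δ = d·√(n/2) = 0.14 × √(128/2) = 1.1200. Critical value z_{0.005} = 2.576.
Revised power = Φ(δ − 2.576) = Φ(-1.456) = 0.0727.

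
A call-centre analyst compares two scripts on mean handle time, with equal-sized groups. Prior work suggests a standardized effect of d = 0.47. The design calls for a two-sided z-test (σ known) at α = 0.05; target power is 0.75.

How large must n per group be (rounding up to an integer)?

n = 63 per group

For power 0.75 need Φ(δ − z_{0.025}) = 0.75, so δ = z_{0.025} + z_{0.25} = 1.960 + 0.674 = 2.634.
(For δ > 0 the lower-tail rejection region contributes negligibly to power, so the one-term inversion is standard.)
δ = d·√(n/2) ⇒ n = 2(δ/d)² = 2 × (2.634 / 0.47)² = 62.84.
Round up to the next whole unit.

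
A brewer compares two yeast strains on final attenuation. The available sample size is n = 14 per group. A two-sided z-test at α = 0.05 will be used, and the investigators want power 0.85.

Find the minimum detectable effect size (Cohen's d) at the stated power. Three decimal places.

Required noncentrality: δ = z_{0.025} + z_{0.15} = 1.960 + 1.036 = 2.996.
(The second rejection-region term Φ(−δ − z_{α/2}) is negligible and dropped.)
δ = d·√(n/2) ⇒ d = δ/√(n/2) = 2.996/√(14/2) = 1.1325.

d ≈ 1.133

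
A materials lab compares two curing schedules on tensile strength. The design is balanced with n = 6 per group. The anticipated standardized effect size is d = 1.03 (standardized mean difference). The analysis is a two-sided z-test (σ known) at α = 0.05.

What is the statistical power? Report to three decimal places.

Noncentrality parameter: δ = d·√(n/2) = 1.03 × √(6/2) = 1.7840
Two-sided α = 0.05 → critical value z_{0.025} = 1.960.
Power = Φ(δ − 1.960) + Φ(−δ − 1.960) = Φ(-0.176) + Φ(-3.744) = 0.4302 + 0.0001 = 0.4303.

Power ≈ 0.430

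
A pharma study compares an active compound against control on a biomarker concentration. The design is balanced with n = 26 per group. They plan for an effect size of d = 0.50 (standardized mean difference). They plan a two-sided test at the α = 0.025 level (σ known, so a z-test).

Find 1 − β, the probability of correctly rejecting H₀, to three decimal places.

Noncentrality parameter: δ = d·√(n/2) = 0.50 × √(26/2) = 1.8028
Two-sided α = 0.025 → critical value z_{0.0125} = 2.241.
Power = Φ(δ − 2.241) + Φ(−δ − 2.241) = Φ(-0.439) + Φ(-4.044) = 0.3305 + 0.0000 = 0.3305.

Power ≈ 0.330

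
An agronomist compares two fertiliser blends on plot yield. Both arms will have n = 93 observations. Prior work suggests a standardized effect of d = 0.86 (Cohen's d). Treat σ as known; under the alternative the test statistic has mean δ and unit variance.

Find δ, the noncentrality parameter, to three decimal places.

δ ≈ 5.864

δ = d·√(n/2) = 0.86 × √(93/2) = 5.8644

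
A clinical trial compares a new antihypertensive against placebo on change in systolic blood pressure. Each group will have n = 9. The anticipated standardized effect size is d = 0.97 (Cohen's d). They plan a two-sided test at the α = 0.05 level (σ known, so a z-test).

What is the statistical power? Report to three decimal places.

Noncentrality parameter: δ = d·√(n/2) = 0.97 × √(9/2) = 2.0577
Critical value for a two-sided test at α = 0.05: z_{α/2} = 1.960.
Power = Φ(δ − 1.960) + Φ(−δ − 1.960) = Φ(0.098) + Φ(-4.018) = 0.5389 + 0.0000 = 0.5390.

Power ≈ 0.539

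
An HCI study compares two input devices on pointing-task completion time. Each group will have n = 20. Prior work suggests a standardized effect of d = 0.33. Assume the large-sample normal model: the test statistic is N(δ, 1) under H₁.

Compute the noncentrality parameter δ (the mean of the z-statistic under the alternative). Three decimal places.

δ = d·√(n/2) = 0.33 × √(20/2) = 1.0436

δ ≈ 1.044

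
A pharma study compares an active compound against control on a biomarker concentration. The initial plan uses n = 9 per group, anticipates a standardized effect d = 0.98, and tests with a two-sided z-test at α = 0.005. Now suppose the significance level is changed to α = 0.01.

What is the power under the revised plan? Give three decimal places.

δ = d·√(n/2) = 0.98 × √(9/2) = 2.0789 (unchanged). New critical value: z_{0.005} = 2.576.
Revised power = Φ(δ − 2.576) + Φ(−δ − 2.576) = Φ(-0.497) + Φ(-4.655) = 0.3096 + 0.0000 = 0.3096.

Power ≈ 0.310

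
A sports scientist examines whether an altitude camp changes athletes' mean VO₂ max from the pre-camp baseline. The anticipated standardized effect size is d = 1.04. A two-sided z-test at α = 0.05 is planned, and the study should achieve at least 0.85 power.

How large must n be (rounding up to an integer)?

n = 9

For power 0.85 need Φ(δ − z_{0.025}) = 0.85, so δ = z_{0.025} + z_{0.15} = 1.960 + 1.036 = 2.996.
(The Φ(−δ − z_{α/2}) term is vanishingly small for δ > 0 and is dropped in the standard sample-size formula.)
δ = d·√n ⇒ n = (δ/d)² = (2.996 / 1.04)² = 8.30.
Round up to the next whole unit.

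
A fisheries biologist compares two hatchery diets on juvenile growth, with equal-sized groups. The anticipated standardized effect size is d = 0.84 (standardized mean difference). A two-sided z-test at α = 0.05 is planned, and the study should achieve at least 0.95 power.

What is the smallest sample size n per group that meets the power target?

n = 37 per group

For power 0.95 need Φ(δ − z_{0.025}) = 0.95, so δ = z_{0.025} + z_{0.05} = 1.960 + 1.645 = 3.605.
(The Φ(−δ − z_{α/2}) term is vanishingly small for δ > 0 and is dropped in the standard sample-size formula.)
δ = d·√(n/2) ⇒ n = 2(δ/d)² = 2 × (3.605 / 0.84)² = 36.83.
Rounding up, n = 37 per group.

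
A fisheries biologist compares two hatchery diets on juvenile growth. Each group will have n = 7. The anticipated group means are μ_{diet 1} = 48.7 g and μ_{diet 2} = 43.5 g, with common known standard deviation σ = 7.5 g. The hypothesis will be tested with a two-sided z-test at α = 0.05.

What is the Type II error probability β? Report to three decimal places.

β ≈ 0.746

Standardized effect: d = |μ_{diet 1} − μ_{diet 2}| / σ = |48.7 − 43.5| / 7.5 = 0.6933
Noncentrality parameter: δ = d·√(n/2) = 0.6933 × √(7/2) = 1.2971
Two-sided α = 0.05 → critical value z_{0.025} = 1.960.
Power = Φ(δ − 1.960) + Φ(−δ − 1.960) = Φ(-0.663) + Φ(-3.257) = 0.2537 + 0.0006 = 0.2543.
Type II error: β = 1 − power = 1 − 0.2543 = 0.7457.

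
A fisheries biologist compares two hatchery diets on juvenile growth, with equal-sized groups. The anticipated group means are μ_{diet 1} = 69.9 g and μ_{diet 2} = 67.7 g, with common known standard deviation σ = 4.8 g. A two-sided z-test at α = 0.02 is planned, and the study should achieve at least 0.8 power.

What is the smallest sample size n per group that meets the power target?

n = 96 per group

Standardized effect: d = |μ_{diet 1} − μ_{diet 2}| / σ = |69.9 − 67.7| / 4.8 = 0.4583
Set Φ(δ − 2.326) = 0.8; then δ − 2.326 = Φ⁻¹(0.8) = 0.842, giving δ = 3.168.
(Ignoring the negligible lower-tail rejection probability gives the usual closed-form inversion.)
δ = d·√(n/2) ⇒ n = 2(δ/d)² = 2 × (3.168 / 0.4583)² = 95.55.
Round up to the next whole unit.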